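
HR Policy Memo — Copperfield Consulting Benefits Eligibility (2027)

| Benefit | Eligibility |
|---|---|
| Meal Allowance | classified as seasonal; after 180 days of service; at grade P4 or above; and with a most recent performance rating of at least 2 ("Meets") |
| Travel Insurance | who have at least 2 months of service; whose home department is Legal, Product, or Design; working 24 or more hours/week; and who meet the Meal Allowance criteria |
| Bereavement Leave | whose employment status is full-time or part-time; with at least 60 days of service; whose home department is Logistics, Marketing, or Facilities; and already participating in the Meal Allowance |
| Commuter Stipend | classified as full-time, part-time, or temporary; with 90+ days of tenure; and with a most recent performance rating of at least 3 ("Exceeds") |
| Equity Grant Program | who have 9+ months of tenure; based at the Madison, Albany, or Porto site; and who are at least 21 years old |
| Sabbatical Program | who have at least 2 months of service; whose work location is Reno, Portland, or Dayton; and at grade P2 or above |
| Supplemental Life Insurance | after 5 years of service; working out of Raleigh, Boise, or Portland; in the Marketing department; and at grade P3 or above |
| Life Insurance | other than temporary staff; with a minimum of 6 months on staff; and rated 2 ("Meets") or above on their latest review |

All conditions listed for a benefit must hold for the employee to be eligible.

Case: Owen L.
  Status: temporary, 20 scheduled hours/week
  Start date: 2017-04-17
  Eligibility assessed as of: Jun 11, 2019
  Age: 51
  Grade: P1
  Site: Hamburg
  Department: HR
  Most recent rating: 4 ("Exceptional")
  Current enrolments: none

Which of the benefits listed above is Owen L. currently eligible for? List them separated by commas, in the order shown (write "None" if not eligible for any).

Service from 2017-04-17 to Jun 11, 2019: 785 days.
Meal Allowance — status temporary ✗ (requires seasonal) → not eligible.
Travel Insurance — service 785 days ≥ 2 months (≈60 days) ✓; dept HR ✗ → not eligible.
Bereavement Leave — status temporary ✗ (requires full-time or part-time) → not eligible.
Commuter Stipend — status temporary ✓; service 785 days ≥ 90 days ✓; rating 4 ≥ 3 ✓ → eligible.
Equity Grant Program — service 785 days ≥ 9 months (≈270 days) ✓; site Hamburg ✗ (not Madison, Albany, or Porto) → not eligible.
Sabbatical Program — service 785 days ≥ 2 months (≈60 days) ✓; site Hamburg ✗ (not Reno, Portland, or Dayton) → not eligible.
Supplemental Life Insurance — service 785 days < 5 years (≈1825 days) ✗ → not eligible.
Life Insurance — status temporary ✗ (excluded) → not eligible.

Commuter Stipend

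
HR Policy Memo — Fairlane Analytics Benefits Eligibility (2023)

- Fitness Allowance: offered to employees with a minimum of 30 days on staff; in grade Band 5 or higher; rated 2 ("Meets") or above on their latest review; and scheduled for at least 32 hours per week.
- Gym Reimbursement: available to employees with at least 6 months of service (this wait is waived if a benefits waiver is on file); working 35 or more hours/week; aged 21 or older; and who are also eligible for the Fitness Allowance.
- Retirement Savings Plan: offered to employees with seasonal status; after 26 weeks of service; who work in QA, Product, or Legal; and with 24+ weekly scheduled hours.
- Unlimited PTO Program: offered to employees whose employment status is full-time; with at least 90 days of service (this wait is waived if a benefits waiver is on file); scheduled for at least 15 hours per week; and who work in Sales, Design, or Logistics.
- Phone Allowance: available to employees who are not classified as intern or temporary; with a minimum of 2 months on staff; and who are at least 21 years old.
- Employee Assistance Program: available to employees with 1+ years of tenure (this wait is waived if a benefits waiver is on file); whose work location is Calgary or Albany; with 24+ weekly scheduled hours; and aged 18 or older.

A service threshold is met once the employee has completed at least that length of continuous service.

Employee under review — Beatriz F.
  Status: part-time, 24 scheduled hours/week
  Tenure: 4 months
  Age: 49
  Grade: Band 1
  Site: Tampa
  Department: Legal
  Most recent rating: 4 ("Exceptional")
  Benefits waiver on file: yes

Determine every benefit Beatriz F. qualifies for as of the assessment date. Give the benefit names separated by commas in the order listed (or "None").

Fitness Allowance — service 4 months ≥ 30 days ✓; grade Band 1 < Band 5 ✗ → not eligible.
Gym Reimbursement — benefits waiver on file ✓; 24 hrs/wk < 35 ✗ → not eligible.
Retirement Savings Plan — status part-time ✗ (requires seasonal) → not eligible.
Unlimited PTO Program — status part-time ✗ (requires full-time) → not eligible.
Phone Allowance — status part-time ✓ (not excluded); service 4 months ≥ 2 months ✓; age 49 ≥ 21 ✓ → eligible.
Employee Assistance Program — benefits waiver on file ✓; site Tampa ✗ (not Calgary or Albany) → not eligible.

Phone Allowance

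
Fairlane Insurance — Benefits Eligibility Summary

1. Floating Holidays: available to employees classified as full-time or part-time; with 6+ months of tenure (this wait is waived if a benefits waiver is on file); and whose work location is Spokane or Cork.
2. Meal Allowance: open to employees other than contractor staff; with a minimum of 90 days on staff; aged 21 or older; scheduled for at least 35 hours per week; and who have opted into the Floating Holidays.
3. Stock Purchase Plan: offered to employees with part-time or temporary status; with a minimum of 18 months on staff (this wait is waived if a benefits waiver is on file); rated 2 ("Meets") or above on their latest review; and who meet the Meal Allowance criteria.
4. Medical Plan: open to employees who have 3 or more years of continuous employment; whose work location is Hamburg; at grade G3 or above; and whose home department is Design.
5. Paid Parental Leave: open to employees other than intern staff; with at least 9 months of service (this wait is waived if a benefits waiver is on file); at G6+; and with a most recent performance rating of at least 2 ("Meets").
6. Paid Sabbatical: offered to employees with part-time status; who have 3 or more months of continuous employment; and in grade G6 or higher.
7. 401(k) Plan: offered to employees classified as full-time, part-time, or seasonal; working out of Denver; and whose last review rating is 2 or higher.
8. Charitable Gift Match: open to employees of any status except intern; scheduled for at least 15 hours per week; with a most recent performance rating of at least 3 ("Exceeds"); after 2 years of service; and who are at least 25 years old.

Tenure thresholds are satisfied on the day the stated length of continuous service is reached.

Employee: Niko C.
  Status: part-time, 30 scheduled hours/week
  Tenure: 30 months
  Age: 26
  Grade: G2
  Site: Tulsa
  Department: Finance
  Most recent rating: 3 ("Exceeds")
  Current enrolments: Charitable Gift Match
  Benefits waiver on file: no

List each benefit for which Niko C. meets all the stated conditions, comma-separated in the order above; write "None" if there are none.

Floating Holidays — status part-time ✓; no waiver, service 30 months ≥ 6 months ✓; site Tulsa ✗ (not Spokane or Cork) → not eligible.
Meal Allowance — status part-time ✓ (not excluded); service 30 months ≥ 90 days ✓; age 26 ≥ 21 ✓; 30 hrs/wk < 35 ✗ → not eligible.
Stock Purchase Plan — status part-time ✓; no waiver, service 30 months ≥ 18 months ✓; rating 3 ≥ 2 ✓; not eligible for Meal Allowance ✗ → not eligible.
Medical Plan — service 30 months < 3 years (≈1095 days) ✗ → not eligible.
Paid Parental Leave — status part-time ✓ (not excluded); no waiver, service 30 months ≥ 9 months ✓; grade G2 < G6 ✗ → not eligible.
Paid Sabbatical — status part-time ✓; service 30 months ≥ 3 months ✓; grade G2 < G6 ✗ → not eligible.
401(k) Plan — status part-time ✓; site Tulsa ✗ (not Denver) → not eligible.
Charitable Gift Match — status part-time ✓ (not excluded); 30 hrs/wk ≥ 15 ✓; rating 3 ≥ 3 ✓; service 30 months ≥ 2 years (≈730 days) ✓; age 26 ≥ 25 ✓ → eligible.

Charitable Gift Match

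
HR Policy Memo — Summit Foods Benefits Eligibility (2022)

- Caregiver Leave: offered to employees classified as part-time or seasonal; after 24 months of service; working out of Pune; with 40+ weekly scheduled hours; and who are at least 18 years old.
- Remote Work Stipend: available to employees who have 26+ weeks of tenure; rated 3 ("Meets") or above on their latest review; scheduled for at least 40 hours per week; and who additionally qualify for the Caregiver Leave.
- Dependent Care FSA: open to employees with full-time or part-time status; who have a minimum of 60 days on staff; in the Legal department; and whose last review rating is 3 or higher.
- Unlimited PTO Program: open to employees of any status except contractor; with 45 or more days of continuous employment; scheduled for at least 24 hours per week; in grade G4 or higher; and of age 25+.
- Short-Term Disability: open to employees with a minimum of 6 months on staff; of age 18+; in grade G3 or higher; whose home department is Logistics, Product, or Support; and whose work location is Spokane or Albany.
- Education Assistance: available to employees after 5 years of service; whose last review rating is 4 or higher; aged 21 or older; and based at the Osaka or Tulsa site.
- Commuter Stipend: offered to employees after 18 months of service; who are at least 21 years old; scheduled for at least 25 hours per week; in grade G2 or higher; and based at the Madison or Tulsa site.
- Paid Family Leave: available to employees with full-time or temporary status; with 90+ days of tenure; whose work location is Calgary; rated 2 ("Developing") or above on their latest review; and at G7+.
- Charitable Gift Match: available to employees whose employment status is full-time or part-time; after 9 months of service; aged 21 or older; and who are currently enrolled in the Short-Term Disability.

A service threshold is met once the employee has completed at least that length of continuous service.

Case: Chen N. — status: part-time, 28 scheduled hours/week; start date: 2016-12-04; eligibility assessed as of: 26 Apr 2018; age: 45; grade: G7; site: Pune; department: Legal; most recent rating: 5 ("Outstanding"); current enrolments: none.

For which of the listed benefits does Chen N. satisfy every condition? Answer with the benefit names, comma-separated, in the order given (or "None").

Dependent Care FSA, Unlimited PTO Program

Service from 2016-12-04 to 26 Apr 2018: 508 days.
Caregiver Leave — status part-time ✓; service 508 days < 24 months (≈720 days) ✗ → not eligible.
Remote Work Stipend — service 508 days ≥ 26 weeks (≈182 days) ✓; rating 5 ≥ 3 ✓; 28 hrs/wk < 40 ✗ → not eligible.
Dependent Care FSA — status part-time ✓; service 508 days ≥ 60 days ✓; dept Legal ✓; rating 5 ≥ 3 ✓ → eligible.
Unlimited PTO Program — status part-time ✓ (not excluded); service 508 days ≥ 45 days ✓; 28 hrs/wk ≥ 24 ✓; grade G7 ≥ G4 ✓; age 45 ≥ 25 ✓ → eligible.
Short-Term Disability — service 508 days ≥ 6 months (≈180 days) ✓; age 45 ≥ 18 ✓; grade G7 ≥ G3 ✓; dept Legal ✗ → not eligible.
Education Assistance — service 508 days < 5 years (≈1825 days) ✗ → not eligible.
Commuter Stipend — service 508 days < 18 months (≈540 days) ✗ → not eligible.
Paid Family Leave — status part-time ✗ (requires full-time or temporary) → not eligible.
Charitable Gift Match — status part-time ✓; service 508 days ≥ 9 months (≈270 days) ✓; age 45 ≥ 21 ✓; not enrolled in Short-Term Disability ✗ → not eligible.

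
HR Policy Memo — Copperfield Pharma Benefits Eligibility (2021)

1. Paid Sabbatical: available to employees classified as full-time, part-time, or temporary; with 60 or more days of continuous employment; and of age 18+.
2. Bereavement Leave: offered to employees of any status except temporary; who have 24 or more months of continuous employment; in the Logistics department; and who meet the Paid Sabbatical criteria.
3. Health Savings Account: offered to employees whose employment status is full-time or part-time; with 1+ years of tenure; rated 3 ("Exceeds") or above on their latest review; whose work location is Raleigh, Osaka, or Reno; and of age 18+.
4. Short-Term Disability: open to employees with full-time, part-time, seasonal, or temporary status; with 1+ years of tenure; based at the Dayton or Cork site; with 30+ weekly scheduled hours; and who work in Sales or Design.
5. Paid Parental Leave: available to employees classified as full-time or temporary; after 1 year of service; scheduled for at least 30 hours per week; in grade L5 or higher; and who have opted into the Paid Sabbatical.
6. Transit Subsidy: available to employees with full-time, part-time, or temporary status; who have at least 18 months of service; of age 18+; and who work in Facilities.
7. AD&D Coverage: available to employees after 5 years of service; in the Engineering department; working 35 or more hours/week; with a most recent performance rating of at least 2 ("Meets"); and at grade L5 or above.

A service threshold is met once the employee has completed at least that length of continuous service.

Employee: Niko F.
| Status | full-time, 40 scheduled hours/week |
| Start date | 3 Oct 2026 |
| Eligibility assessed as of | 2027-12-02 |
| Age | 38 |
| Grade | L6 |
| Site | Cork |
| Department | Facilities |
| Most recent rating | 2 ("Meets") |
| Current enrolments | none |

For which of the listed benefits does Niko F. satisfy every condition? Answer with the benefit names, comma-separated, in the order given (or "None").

Paid Sabbatical

Service from 3 Oct 2026 to 2027-12-02: 425 days.
Paid Sabbatical — status full-time ✓; service 425 days ≥ 60 days ✓; age 38 ≥ 18 ✓ → eligible.
Bereavement Leave — status full-time ✓ (not excluded); service 425 days < 24 months (≈720 days) ✗ → not eligible.
Health Savings Account — status full-time ✓; service 425 days ≥ 1 year (≈365 days) ✓; rating 2 < 3 ✗ → not eligible.
Short-Term Disability — status full-time ✓; service 425 days ≥ 1 year (≈365 days) ✓; site Cork ✓; 40 hrs/wk ≥ 30 ✓; dept Facilities ✗ → not eligible.
Paid Parental Leave — status full-time ✓; service 425 days ≥ 1 year (≈365 days) ✓; 40 hrs/wk ≥ 30 ✓; grade L6 ≥ L5 ✓; not enrolled in Paid Sabbatical ✗ → not eligible.
Transit Subsidy — status full-time ✓; service 425 days < 18 months (≈540 days) ✗ → not eligible.
AD&D Coverage — service 425 days < 5 years (≈1825 days) ✗ → not eligible.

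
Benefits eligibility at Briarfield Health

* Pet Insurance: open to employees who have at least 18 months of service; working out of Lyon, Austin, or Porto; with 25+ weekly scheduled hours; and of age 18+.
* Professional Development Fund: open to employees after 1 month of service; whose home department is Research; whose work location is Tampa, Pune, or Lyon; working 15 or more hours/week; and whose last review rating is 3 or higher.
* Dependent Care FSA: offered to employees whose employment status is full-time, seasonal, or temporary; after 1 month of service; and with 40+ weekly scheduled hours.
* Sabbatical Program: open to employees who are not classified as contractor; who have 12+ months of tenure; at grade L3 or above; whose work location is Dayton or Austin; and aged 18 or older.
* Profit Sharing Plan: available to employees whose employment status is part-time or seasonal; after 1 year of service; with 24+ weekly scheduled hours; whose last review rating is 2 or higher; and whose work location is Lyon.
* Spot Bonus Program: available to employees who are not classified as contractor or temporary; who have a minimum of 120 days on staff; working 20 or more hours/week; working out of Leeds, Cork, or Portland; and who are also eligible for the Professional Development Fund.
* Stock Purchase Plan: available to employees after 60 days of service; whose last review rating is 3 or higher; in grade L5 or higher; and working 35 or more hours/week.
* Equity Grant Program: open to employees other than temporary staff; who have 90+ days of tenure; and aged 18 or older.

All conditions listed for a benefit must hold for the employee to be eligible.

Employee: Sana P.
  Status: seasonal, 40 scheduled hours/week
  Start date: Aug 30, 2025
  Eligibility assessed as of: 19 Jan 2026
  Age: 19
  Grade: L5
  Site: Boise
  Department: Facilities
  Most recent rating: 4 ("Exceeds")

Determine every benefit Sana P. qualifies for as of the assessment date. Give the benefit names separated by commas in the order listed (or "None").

Dependent Care FSA, Stock Purchase Plan, Equity Grant Program

Service from Aug 30, 2025 to 19 Jan 2026: 142 days.
Pet Insurance — service 142 days < 18 months (≈540 days) ✗ → not eligible.
Professional Development Fund — service 142 days ≥ 1 month (≈30 days) ✓; dept Facilities ✗ → not eligible.
Dependent Care FSA — status seasonal ✓; service 142 days ≥ 1 month (≈30 days) ✓; 40 hrs/wk ≥ 40 ✓ → eligible.
Sabbatical Program — status seasonal ✓ (not excluded); service 142 days < 12 months (≈360 days) ✗ → not eligible.
Profit Sharing Plan — status seasonal ✓; service 142 days < 1 year (≈365 days) ✗ → not eligible.
Spot Bonus Program — status seasonal ✓ (not excluded); service 142 days ≥ 120 days ✓; 40 hrs/wk ≥ 20 ✓; site Boise ✗ (not Leeds, Cork, or Portland) → not eligible.
Stock Purchase Plan — service 142 days ≥ 60 days ✓; rating 4 ≥ 3 ✓; grade L5 ≥ L5 ✓; 40 hrs/wk ≥ 35 ✓ → eligible.
Equity Grant Program — status seasonal ✓ (not excluded); service 142 days ≥ 90 days ✓; age 19 ≥ 18 ✓ → eligible.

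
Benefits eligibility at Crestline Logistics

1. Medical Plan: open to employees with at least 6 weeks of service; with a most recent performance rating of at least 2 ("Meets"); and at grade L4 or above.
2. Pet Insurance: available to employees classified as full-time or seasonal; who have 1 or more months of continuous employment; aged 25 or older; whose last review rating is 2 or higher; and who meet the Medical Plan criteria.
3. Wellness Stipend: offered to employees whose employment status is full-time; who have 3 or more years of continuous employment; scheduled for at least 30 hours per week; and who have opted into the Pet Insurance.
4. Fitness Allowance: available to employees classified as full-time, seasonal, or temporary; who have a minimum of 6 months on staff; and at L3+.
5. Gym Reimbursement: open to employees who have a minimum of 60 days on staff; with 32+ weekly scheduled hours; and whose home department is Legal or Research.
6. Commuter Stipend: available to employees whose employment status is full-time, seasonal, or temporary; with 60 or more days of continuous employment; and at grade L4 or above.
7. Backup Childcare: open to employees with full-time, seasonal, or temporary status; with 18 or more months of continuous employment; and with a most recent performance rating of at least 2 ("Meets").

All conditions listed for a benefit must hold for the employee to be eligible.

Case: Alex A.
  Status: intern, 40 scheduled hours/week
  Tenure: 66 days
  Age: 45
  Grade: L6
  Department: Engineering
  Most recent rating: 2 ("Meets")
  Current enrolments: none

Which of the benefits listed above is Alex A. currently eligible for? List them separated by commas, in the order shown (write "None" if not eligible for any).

Medical Plan — service 66 days ≥ 6 weeks (≈42 days) ✓; rating 2 ≥ 2 ✓; grade L6 ≥ L4 ✓ → eligible.
Pet Insurance — status intern ✗ (requires full-time or seasonal) → not eligible.
Wellness Stipend — status intern ✗ (requires full-time) → not eligible.
Fitness Allowance — status intern ✗ (requires full-time, seasonal, or temporary) → not eligible.
Gym Reimbursement — service 66 days ≥ 60 days ✓; 40 hrs/wk ≥ 32 ✓; dept Engineering ✗ → not eligible.
Commuter Stipend — status intern ✗ (requires full-time, seasonal, or temporary) → not eligible.
Backup Childcare — status intern ✗ (requires full-time, seasonal, or temporary) → not eligible.

Medical Plan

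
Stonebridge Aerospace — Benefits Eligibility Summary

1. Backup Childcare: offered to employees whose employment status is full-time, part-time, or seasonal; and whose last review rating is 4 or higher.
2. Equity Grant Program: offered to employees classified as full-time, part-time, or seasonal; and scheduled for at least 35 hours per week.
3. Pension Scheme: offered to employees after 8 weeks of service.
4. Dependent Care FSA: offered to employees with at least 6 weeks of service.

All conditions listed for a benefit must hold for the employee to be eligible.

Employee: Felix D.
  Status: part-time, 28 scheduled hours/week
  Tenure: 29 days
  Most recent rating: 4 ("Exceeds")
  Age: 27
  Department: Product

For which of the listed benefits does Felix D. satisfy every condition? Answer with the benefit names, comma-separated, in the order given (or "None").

Backup Childcare — status part-time ✓; rating 4 ≥ 4 ✓ → eligible.
Equity Grant Program — status part-time ✓; 28 hrs/wk < 35 ✗ → not eligible.
Pension Scheme — service 29 days < 8 weeks (≈56 days) ✗ → not eligible.
Dependent Care FSA — service 29 days < 6 weeks (≈42 days) ✗ → not eligible.

Backup Childcare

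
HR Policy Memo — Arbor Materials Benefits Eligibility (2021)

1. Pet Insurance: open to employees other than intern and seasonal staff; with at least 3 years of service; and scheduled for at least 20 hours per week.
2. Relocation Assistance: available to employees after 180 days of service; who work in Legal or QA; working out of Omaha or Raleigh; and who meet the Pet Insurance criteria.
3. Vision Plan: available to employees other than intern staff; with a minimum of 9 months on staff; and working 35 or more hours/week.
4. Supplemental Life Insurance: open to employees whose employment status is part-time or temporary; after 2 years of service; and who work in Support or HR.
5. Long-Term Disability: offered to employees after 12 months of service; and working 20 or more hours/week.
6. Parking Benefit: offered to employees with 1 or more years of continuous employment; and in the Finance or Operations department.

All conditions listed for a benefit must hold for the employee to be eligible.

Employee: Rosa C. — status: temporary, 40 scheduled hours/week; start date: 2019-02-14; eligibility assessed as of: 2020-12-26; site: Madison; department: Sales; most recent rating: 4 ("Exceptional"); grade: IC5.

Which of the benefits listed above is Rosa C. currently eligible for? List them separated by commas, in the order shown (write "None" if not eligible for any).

Vision Plan, Long-Term Disability

Service from 2019-02-14 to 2020-12-26: 681 days.
Pet Insurance — status temporary ✓ (not excluded); service 681 days < 3 years (≈1095 days) ✗ → not eligible.
Relocation Assistance — service 681 days ≥ 180 days ✓; dept Sales ✗ → not eligible.
Vision Plan — status temporary ✓ (not excluded); service 681 days ≥ 9 months (≈270 days) ✓; 40 hrs/wk ≥ 35 ✓ → eligible.
Supplemental Life Insurance — status temporary ✓; service 681 days < 2 years (≈730 days) ✗ → not eligible.
Long-Term Disability — service 681 days ≥ 12 months (≈360 days) ✓; 40 hrs/wk ≥ 20 ✓ → eligible.
Parking Benefit — service 681 days ≥ 1 year (≈365 days) ✓; dept Sales ✗ → not eligible.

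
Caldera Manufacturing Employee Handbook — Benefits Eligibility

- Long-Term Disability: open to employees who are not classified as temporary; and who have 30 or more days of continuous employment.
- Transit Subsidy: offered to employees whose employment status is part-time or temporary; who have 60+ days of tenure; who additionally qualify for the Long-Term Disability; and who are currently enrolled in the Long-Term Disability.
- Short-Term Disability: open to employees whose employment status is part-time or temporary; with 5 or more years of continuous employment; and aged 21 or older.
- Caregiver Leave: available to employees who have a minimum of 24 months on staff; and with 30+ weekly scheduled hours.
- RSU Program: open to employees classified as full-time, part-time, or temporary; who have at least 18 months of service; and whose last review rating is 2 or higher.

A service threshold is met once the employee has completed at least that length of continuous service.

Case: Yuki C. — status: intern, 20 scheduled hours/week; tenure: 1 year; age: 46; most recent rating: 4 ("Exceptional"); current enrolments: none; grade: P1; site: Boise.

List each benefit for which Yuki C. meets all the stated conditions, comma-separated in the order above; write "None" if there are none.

Long-Term Disability — status intern ✓ (not excluded); service 1 year ≥ 30 days ✓ → eligible.
Transit Subsidy — status intern ✗ (requires part-time or temporary) → not eligible.
Short-Term Disability — status intern ✗ (requires part-time or temporary) → not eligible.
Caregiver Leave — service 1 year < 24 months (≈720 days) ✗ → not eligible.
RSU Program — status intern ✗ (requires full-time, part-time, or temporary) → not eligible.

Long-Term Disability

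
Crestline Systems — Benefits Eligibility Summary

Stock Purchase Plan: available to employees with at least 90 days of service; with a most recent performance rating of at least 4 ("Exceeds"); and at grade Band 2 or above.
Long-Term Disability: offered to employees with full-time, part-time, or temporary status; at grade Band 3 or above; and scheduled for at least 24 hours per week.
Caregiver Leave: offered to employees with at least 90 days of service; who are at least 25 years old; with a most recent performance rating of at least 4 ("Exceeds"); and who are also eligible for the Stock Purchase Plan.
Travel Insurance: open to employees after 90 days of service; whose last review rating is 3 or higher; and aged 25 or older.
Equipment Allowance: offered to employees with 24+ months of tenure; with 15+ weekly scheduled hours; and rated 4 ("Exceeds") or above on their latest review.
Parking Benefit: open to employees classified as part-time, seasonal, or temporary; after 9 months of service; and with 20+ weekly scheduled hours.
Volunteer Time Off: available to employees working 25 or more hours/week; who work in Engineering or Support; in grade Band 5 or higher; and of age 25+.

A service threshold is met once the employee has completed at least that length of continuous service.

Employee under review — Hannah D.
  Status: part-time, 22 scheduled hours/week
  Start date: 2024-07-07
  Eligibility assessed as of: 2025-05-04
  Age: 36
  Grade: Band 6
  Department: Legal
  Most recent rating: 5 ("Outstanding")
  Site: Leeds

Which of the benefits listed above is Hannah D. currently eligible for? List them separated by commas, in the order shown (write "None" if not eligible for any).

Stock Purchase Plan, Caregiver Leave, Travel Insurance, Parking Benefit

Service from 2024-07-07 to 2025-05-04: 301 days.
Stock Purchase Plan — service 301 days ≥ 90 days ✓; rating 5 ≥ 4 ✓; grade Band 6 ≥ Band 2 ✓ → eligible.
Long-Term Disability — status part-time ✓; grade Band 6 ≥ Band 3 ✓; 22 hrs/wk < 24 ✗ → not eligible.
Caregiver Leave — service 301 days ≥ 90 days ✓; age 36 ≥ 25 ✓; rating 5 ≥ 4 ✓; eligible for Stock Purchase Plan ✓ → eligible.
Travel Insurance — service 301 days ≥ 90 days ✓; rating 5 ≥ 3 ✓; age 36 ≥ 25 ✓ → eligible.
Equipment Allowance — service 301 days < 24 months (≈720 days) ✗ → not eligible.
Parking Benefit — status part-time ✓; service 301 days ≥ 9 months (≈270 days) ✓; 22 hrs/wk ≥ 20 ✓ → eligible.
Volunteer Time Off — 22 hrs/wk < 25 ✗ → not eligible.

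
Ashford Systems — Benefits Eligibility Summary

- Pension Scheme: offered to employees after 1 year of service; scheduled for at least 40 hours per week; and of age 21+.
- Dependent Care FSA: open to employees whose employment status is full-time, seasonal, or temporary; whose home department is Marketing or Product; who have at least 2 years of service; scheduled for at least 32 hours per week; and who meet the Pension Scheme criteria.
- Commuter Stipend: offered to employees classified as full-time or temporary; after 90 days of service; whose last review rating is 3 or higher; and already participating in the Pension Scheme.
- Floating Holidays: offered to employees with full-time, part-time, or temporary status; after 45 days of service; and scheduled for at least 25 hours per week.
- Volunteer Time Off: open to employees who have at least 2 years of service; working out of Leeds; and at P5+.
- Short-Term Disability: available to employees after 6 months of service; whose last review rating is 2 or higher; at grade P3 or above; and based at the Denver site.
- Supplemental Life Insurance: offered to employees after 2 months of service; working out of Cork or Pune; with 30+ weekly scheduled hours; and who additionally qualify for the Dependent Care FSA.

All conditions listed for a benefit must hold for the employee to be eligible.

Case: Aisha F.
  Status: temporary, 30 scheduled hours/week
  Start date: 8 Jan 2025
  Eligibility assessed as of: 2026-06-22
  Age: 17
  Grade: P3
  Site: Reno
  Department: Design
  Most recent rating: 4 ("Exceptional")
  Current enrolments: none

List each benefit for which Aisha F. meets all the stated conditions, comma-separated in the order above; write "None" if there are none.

Service from 8 Jan 2025 to 2026-06-22: 530 days.
Pension Scheme — service 530 days ≥ 1 year (≈365 days) ✓; 30 hrs/wk < 40 ✗ → not eligible.
Dependent Care FSA — status temporary ✓; dept Design ✗ → not eligible.
Commuter Stipend — status temporary ✓; service 530 days ≥ 90 days ✓; rating 4 ≥ 3 ✓; not enrolled in Pension Scheme ✗ → not eligible.
Floating Holidays — status temporary ✓; service 530 days ≥ 45 days ✓; 30 hrs/wk ≥ 25 ✓ → eligible.
Volunteer Time Off — service 530 days < 2 years (≈730 days) ✗ → not eligible.
Short-Term Disability — service 530 days ≥ 6 months (≈180 days) ✓; rating 4 ≥ 2 ✓; grade P3 ≥ P3 ✓; site Reno ✗ (not Denver) → not eligible.
Supplemental Life Insurance — service 530 days ≥ 2 months (≈60 days) ✓; site Reno ✗ (not Cork or Pune) → not eligible.

Floating Holidays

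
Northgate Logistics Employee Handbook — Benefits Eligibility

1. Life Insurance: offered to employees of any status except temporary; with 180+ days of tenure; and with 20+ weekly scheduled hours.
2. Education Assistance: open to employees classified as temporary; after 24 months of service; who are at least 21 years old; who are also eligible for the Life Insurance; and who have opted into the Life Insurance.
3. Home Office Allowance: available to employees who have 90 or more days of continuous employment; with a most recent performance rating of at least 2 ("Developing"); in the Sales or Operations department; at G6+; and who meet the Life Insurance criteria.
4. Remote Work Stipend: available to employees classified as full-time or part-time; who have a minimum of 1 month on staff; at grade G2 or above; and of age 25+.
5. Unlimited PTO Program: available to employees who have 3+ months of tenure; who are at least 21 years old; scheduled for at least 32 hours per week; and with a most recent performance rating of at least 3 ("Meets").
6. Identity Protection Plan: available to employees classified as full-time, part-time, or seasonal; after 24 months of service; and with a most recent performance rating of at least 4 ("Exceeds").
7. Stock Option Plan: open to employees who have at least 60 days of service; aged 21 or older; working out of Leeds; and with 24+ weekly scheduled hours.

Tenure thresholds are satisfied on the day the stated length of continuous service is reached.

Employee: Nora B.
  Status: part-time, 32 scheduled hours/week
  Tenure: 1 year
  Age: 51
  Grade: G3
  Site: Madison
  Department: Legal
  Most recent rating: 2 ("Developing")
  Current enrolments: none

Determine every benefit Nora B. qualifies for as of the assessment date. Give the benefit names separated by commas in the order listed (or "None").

Life Insurance — status part-time ✓ (not excluded); service 1 year ≥ 180 days ✓; 32 hrs/wk ≥ 20 ✓ → eligible.
Education Assistance — status part-time ✗ (requires temporary) → not eligible.
Home Office Allowance — service 1 year ≥ 90 days ✓; rating 2 ≥ 2 ✓; dept Legal ✗ → not eligible.
Remote Work Stipend — status part-time ✓; service 1 year ≥ 1 month (≈30 days) ✓; grade G3 ≥ G2 ✓; age 51 ≥ 25 ✓ → eligible.
Unlimited PTO Program — service 1 year ≥ 3 months (≈90 days) ✓; age 51 ≥ 21 ✓; 32 hrs/wk ≥ 32 ✓; rating 2 < 3 ✗ → not eligible.
Identity Protection Plan — status part-time ✓; service 1 year < 24 months (≈720 days) ✗ → not eligible.
Stock Option Plan — service 1 year ≥ 60 days ✓; age 51 ≥ 21 ✓; site Madison ✗ (not Leeds) → not eligible.

Life Insurance, Remote Work Stipend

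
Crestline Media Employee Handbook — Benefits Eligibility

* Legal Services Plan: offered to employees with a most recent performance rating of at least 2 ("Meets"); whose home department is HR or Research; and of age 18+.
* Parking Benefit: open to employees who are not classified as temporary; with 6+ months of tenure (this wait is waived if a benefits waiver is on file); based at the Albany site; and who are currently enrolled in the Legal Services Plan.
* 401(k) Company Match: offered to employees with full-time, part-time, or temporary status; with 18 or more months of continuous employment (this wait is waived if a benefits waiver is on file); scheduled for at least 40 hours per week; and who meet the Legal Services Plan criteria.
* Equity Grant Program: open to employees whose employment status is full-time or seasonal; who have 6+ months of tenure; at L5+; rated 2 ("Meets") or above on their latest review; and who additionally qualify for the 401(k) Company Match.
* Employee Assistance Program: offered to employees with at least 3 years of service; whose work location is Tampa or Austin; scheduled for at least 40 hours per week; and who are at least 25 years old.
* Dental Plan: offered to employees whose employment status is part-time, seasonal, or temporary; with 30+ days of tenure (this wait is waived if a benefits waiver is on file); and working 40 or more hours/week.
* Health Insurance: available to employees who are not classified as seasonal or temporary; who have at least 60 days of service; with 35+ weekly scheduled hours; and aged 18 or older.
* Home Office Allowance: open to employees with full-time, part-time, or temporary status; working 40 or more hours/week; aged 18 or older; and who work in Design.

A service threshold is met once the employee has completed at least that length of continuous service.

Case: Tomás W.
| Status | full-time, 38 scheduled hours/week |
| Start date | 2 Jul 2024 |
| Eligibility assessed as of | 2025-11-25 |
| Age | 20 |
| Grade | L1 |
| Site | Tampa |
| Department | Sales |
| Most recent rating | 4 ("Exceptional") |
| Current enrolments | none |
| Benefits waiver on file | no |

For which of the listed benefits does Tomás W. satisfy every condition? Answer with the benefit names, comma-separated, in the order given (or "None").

Service from 2 Jul 2024 to 2025-11-25: 511 days.
Legal Services Plan — rating 4 ≥ 2 ✓; dept Sales ✗ → not eligible.
Parking Benefit — status full-time ✓ (not excluded); no waiver, service 511 days ≥ 6 months (≈180 days) ✓; site Tampa ✗ (not Albany) → not eligible.
401(k) Company Match — status full-time ✓; no waiver, service 511 days < 18 months (≈540 days) ✗ → not eligible.
Equity Grant Program — status full-time ✓; service 511 days ≥ 6 months (≈180 days) ✓; grade L1 < L5 ✗ → not eligible.
Employee Assistance Program — service 511 days < 3 years (≈1095 days) ✗ → not eligible.
Dental Plan — status full-time ✗ (requires part-time, seasonal, or temporary) → not eligible.
Health Insurance — status full-time ✓ (not excluded); service 511 days ≥ 60 days ✓; 38 hrs/wk ≥ 35 ✓; age 20 ≥ 18 ✓ → eligible.
Home Office Allowance — status full-time ✓; 38 hrs/wk < 40 ✗ → not eligible.

Health Insurance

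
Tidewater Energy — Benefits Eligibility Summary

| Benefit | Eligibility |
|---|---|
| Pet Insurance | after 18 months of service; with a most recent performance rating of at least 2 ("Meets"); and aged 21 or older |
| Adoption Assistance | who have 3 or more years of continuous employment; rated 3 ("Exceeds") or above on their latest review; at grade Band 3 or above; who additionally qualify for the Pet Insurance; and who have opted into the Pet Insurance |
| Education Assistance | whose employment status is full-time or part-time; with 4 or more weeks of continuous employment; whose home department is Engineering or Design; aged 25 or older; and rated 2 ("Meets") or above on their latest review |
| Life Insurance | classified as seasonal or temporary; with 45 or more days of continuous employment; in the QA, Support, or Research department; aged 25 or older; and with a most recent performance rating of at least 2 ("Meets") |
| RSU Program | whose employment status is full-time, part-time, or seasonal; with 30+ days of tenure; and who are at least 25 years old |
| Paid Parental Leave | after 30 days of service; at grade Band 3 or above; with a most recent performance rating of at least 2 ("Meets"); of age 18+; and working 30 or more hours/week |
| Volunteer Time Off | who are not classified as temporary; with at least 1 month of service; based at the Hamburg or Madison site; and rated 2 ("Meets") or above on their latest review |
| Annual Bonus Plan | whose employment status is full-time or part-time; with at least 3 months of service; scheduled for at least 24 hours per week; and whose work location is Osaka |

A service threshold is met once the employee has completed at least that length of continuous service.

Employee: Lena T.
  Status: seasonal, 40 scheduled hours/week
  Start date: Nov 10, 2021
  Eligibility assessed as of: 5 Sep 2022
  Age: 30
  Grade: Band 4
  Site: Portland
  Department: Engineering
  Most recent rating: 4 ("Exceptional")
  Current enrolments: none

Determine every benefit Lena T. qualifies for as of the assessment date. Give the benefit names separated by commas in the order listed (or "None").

RSU Program, Paid Parental Leave

Service from Nov 10, 2021 to 5 Sep 2022: 299 days.
Pet Insurance — service 299 days < 18 months (≈540 days) ✗ → not eligible.
Adoption Assistance — service 299 days < 3 years (≈1095 days) ✗ → not eligible.
Education Assistance — status seasonal ✗ (requires full-time or part-time) → not eligible.
Life Insurance — status seasonal ✓; service 299 days ≥ 45 days ✓; dept Engineering ✗ → not eligible.
RSU Program — status seasonal ✓; service 299 days ≥ 30 days ✓; age 30 ≥ 25 ✓ → eligible.
Paid Parental Leave — service 299 days ≥ 30 days ✓; grade Band 4 ≥ Band 3 ✓; rating 4 ≥ 2 ✓; age 30 ≥ 18 ✓; 40 hrs/wk ≥ 30 ✓ → eligible.
Volunteer Time Off — status seasonal ✓ (not excluded); service 299 days ≥ 1 month (≈30 days) ✓; site Portland ✗ (not Hamburg or Madison) → not eligible.
Annual Bonus Plan — status seasonal ✗ (requires full-time or part-time) → not eligible.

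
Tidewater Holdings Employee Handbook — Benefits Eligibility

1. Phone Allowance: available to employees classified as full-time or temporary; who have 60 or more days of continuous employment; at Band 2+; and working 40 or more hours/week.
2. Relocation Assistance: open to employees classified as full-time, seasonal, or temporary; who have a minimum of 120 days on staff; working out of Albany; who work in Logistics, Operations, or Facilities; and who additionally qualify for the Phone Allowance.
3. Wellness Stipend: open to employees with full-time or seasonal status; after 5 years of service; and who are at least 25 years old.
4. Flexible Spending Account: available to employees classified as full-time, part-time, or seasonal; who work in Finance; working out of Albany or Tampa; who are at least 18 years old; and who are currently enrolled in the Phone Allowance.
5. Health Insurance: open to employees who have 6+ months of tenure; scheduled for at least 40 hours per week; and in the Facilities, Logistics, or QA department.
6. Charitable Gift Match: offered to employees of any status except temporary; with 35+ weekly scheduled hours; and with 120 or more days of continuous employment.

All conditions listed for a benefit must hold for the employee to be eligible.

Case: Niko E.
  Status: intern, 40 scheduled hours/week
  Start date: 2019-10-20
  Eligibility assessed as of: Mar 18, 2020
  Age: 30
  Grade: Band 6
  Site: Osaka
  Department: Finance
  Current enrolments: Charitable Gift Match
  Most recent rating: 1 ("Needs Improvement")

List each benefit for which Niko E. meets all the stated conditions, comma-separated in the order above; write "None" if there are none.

Charitable Gift Match

Service from 2019-10-20 to Mar 18, 2020: 150 days.
Phone Allowance — status intern ✗ (requires full-time or temporary) → not eligible.
Relocation Assistance — status intern ✗ (requires full-time, seasonal, or temporary) → not eligible.
Wellness Stipend — status intern ✗ (requires full-time or seasonal) → not eligible.
Flexible Spending Account — status intern ✗ (requires full-time, part-time, or seasonal) → not eligible.
Health Insurance — service 150 days < 6 months (≈180 days) ✗ → not eligible.
Charitable Gift Match — status intern ✓ (not excluded); 40 hrs/wk ≥ 35 ✓; service 150 days ≥ 120 days ✓ → eligible.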